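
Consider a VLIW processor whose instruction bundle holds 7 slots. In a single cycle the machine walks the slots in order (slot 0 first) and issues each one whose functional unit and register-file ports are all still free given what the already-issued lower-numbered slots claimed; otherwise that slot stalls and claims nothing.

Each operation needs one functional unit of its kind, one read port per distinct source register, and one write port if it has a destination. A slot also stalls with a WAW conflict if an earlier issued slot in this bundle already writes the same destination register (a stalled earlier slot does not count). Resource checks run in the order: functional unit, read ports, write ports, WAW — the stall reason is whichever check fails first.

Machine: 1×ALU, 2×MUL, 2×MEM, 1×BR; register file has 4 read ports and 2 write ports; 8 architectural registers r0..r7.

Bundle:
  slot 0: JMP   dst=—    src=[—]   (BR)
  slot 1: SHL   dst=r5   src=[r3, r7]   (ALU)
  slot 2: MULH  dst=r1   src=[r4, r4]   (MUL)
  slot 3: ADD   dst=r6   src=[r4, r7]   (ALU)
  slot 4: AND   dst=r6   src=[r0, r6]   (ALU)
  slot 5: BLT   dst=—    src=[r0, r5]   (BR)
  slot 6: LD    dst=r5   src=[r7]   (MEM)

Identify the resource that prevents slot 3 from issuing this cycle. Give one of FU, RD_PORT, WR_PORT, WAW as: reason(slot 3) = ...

reason(slot 3) = FU

(0) want 1×BR +0rd +0wr — yes → AL1|MU2|ME2|BR0|rd4|wr2
(1) want 1×ALU +2rd +1wr — yes → AL0|MU2|ME2|BR0|rd2|wr1
(2) want 1×MUL +1rd +1wr — yes → AL0|MU1|ME2|BR0|rd1|wr0
(3) want 1×ALU +2rd +1wr — FU → AL0|MU1|ME2|BR0|rd1|wr0
(4) want 1×ALU +2rd +1wr — FU → AL0|MU1|ME2|BR0|rd1|wr0
(5) want 1×BR +2rd +0wr — FU → AL0|MU1|ME2|BR0|rd1|wr0
(6) want 1×MEM +1rd +1wr — WR_PORT → AL0|MU1|ME2|BR0|rd1|wr0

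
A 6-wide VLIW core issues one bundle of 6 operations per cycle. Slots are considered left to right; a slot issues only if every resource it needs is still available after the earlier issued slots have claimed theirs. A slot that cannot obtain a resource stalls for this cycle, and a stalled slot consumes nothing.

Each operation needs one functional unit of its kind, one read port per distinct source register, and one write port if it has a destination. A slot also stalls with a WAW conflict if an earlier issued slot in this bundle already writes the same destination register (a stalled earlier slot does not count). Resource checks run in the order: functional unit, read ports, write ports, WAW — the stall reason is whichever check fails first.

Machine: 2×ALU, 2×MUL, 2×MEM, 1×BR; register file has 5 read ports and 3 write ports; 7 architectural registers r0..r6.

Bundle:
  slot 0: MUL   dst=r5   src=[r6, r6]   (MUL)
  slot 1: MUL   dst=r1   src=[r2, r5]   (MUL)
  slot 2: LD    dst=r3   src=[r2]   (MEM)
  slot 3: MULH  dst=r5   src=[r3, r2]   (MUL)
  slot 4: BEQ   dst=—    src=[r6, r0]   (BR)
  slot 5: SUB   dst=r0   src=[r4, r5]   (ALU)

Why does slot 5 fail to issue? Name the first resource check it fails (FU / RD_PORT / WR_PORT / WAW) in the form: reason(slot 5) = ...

reason(slot 5) = RD_PORT

(0) want 1×MUL +1rd +1wr — yes → AL2|MU1|ME2|BR1|rd4|wr2
(1) want 1×MUL +2rd +1wr — yes → AL2|MU0|ME2|BR1|rd2|wr1
(2) want 1×MEM +1rd +1wr — yes → AL2|MU0|ME1|BR1|rd1|wr0
(3) want 1×MUL +2rd +1wr — FU → AL2|MU0|ME1|BR1|rd1|wr0
(4) want 1×BR +2rd +0wr — RD_PORT → AL2|MU0|ME1|BR1|rd1|wr0
(5) want 1×ALU +2rd +1wr — RD_PORT → AL2|MU0|ME1|BR1|rd1|wr0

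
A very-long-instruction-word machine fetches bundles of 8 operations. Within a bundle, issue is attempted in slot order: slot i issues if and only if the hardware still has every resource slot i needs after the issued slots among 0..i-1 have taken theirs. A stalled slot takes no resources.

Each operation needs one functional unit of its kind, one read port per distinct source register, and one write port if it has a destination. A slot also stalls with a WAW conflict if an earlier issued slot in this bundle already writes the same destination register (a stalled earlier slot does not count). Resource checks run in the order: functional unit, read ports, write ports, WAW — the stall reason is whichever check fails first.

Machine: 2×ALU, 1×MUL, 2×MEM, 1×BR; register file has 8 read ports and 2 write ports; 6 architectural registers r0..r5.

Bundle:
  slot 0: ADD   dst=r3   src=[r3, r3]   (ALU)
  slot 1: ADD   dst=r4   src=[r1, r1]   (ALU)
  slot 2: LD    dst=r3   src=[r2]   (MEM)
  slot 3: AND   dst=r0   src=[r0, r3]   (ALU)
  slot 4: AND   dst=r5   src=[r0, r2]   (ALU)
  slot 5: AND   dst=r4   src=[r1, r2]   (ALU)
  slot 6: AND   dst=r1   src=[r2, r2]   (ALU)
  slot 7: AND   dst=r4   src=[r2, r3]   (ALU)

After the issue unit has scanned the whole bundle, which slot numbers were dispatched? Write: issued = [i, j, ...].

issued = [0, 1]

slot 0 (ALU): ISSUE — free A1,Mu1,Ld2,B1 rp7 wp1
slot 1 (ALU): ISSUE — free A0,Mu1,Ld2,B1 rp6 wp0
slot 2 (MEM): stall WR_PORT — free A0,Mu1,Ld2,B1 rp6 wp0
slot 3 (ALU): stall FU — free A0,Mu1,Ld2,B1 rp6 wp0
slot 4 (ALU): stall FU — free A0,Mu1,Ld2,B1 rp6 wp0
slot 5 (ALU): stall FU — free A0,Mu1,Ld2,B1 rp6 wp0
slot 6 (ALU): stall FU — free A0,Mu1,Ld2,B1 rp6 wp0
slot 7 (ALU): stall FU — free A0,Mu1,Ld2,B1 rp6 wp0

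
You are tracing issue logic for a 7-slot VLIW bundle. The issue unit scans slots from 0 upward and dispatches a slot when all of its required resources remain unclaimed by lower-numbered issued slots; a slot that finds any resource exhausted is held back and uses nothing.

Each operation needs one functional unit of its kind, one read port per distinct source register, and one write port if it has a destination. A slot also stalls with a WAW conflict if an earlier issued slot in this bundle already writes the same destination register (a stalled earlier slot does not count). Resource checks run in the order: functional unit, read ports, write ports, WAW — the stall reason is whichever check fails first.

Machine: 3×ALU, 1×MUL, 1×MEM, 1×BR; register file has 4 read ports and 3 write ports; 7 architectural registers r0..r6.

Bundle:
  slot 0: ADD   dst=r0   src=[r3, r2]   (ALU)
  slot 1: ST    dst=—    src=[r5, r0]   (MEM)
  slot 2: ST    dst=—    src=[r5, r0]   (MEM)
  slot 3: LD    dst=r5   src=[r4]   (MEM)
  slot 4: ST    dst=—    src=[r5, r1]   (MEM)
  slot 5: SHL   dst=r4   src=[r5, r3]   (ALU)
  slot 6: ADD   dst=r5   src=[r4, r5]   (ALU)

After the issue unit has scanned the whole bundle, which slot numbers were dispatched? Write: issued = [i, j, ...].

slot 0 (ALU): ISSUE — free A2,Mu1,Ld1,B1 rp2 wp2
slot 1 (MEM): ISSUE — free A2,Mu1,Ld0,B1 rp0 wp2
slot 2 (MEM): stall FU — free A2,Mu1,Ld0,B1 rp0 wp2
slot 3 (MEM): stall FU — free A2,Mu1,Ld0,B1 rp0 wp2
slot 4 (MEM): stall FU — free A2,Mu1,Ld0,B1 rp0 wp2
slot 5 (ALU): stall RD_PORT — free A2,Mu1,Ld0,B1 rp0 wp2
slot 6 (ALU): stall RD_PORT — free A2,Mu1,Ld0,B1 rp0 wp2

issued = [0, 1]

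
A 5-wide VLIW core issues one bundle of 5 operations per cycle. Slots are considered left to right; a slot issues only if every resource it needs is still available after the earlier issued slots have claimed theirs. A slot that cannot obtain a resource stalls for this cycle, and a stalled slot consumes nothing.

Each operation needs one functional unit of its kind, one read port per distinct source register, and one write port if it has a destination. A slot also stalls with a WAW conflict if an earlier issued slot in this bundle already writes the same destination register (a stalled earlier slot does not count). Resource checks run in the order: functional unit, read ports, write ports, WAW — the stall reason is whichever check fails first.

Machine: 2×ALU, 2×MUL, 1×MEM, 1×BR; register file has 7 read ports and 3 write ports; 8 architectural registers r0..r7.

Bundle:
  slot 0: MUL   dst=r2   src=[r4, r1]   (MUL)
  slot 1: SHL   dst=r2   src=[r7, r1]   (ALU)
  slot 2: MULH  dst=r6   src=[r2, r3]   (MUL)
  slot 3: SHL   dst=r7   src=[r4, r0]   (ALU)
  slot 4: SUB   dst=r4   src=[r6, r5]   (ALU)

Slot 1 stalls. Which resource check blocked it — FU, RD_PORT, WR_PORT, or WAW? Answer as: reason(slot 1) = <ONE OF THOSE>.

[0] MUL needs rd=2 wr=1: ok; after: ALU=2 MUL=1 MEM=1 BR=1, R=5, W=2
[1] ALU needs rd=2 wr=1: WAW; after: ALU=2 MUL=1 MEM=1 BR=1, R=5, W=2
[2] MUL needs rd=2 wr=1: ok; after: ALU=2 MUL=0 MEM=1 BR=1, R=3, W=1
[3] ALU needs rd=2 wr=1: ok; after: ALU=1 MUL=0 MEM=1 BR=1, R=1, W=0
[4] ALU needs rd=2 wr=1: RD_PORT; after: ALU=1 MUL=0 MEM=1 BR=1, R=1, W=0

reason(slot 1) = WAW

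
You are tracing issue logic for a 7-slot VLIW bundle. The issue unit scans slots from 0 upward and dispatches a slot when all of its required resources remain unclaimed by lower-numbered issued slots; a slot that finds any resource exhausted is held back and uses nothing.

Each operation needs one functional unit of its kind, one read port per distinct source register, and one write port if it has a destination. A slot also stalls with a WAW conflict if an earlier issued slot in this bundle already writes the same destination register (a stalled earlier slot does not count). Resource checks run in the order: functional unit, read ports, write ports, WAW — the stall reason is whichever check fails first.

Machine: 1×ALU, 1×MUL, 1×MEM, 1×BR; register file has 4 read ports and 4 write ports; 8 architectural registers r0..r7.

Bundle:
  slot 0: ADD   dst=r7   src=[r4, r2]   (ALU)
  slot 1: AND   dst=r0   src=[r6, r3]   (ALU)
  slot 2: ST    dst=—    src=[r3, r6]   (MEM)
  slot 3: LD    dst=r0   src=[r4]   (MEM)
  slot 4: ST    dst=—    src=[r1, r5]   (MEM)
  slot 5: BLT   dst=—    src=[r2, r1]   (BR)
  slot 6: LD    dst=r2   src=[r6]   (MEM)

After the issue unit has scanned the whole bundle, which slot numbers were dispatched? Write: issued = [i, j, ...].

[0] ALU needs rd=2 wr=1: ok; after: ALU=0 MUL=1 MEM=1 BR=1, R=2, W=3
[1] ALU needs rd=2 wr=1: FU; after: ALU=0 MUL=1 MEM=1 BR=1, R=2, W=3
[2] MEM needs rd=2 wr=0: ok; after: ALU=0 MUL=1 MEM=0 BR=1, R=0, W=3
[3] MEM needs rd=1 wr=1: FU; after: ALU=0 MUL=1 MEM=0 BR=1, R=0, W=3
[4] MEM needs rd=2 wr=0: FU; after: ALU=0 MUL=1 MEM=0 BR=1, R=0, W=3
[5] BR needs rd=2 wr=0: RD_PORT; after: ALU=0 MUL=1 MEM=0 BR=1, R=0, W=3
[6] MEM needs rd=1 wr=1: FU; after: ALU=0 MUL=1 MEM=0 BR=1, R=0, W=3

issued = [0, 2]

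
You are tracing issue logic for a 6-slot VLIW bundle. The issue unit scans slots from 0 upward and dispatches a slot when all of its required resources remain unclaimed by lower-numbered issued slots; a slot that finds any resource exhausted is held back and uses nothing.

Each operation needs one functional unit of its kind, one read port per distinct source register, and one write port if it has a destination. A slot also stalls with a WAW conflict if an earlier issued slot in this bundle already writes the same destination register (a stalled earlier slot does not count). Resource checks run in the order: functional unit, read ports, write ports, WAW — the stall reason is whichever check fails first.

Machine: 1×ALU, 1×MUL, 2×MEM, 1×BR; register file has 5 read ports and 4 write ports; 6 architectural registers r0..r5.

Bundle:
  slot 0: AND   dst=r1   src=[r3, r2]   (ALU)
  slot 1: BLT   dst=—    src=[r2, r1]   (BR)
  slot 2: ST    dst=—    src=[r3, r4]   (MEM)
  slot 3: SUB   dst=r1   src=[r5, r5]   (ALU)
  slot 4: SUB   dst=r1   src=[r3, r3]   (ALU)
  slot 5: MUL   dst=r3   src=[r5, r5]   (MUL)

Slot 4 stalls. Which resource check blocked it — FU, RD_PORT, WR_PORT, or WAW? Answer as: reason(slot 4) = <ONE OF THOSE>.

reason(slot 4) = FU

slot 0 (ALU): ISSUE — free A0,Mu1,Ld2,B1 rp3 wp3
slot 1 (BR): ISSUE — free A0,Mu1,Ld2,B0 rp1 wp3
slot 2 (MEM): stall RD_PORT — free A0,Mu1,Ld2,B0 rp1 wp3
slot 3 (ALU): stall FU — free A0,Mu1,Ld2,B0 rp1 wp3
slot 4 (ALU): stall FU — free A0,Mu1,Ld2,B0 rp1 wp3
slot 5 (MUL): ISSUE — free A0,Mu0,Ld2,B0 rp0 wp2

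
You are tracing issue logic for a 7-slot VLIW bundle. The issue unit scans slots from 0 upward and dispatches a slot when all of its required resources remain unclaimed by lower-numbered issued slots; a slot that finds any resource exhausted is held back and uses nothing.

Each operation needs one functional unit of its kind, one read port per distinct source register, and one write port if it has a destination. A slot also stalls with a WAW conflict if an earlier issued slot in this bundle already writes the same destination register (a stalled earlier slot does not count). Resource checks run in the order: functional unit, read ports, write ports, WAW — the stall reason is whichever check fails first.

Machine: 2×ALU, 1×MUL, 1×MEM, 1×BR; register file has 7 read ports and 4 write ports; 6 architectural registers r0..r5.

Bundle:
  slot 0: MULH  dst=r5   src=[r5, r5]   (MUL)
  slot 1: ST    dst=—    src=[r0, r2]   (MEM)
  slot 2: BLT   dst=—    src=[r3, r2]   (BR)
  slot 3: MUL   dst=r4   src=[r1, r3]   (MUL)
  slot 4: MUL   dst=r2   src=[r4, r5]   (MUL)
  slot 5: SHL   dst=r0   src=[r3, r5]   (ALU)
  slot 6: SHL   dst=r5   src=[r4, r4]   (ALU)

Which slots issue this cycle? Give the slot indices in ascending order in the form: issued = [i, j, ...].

issued = [0, 1, 2, 5]

#0 MUL src=r5,r5 dispatched  <A:2 Mu:0 Ld:1 B:1 rd:6 wr:3>
#1 MEM src=r0,r2 dispatched  <A:2 Mu:0 Ld:0 B:1 rd:4 wr:3>
#2 BR src=r3,r2 dispatched  <A:2 Mu:0 Ld:0 B:0 rd:2 wr:3>
#3 MUL src=r1,r3 held:FU  <A:2 Mu:0 Ld:0 B:0 rd:2 wr:3>
#4 MUL src=r4,r5 held:FU  <A:2 Mu:0 Ld:0 B:0 rd:2 wr:3>
#5 ALU src=r3,r5 dispatched  <A:1 Mu:0 Ld:0 B:0 rd:0 wr:2>
#6 ALU src=r4,r4 held:RD_PORT  <A:1 Mu:0 Ld:0 B:0 rd:0 wr:2>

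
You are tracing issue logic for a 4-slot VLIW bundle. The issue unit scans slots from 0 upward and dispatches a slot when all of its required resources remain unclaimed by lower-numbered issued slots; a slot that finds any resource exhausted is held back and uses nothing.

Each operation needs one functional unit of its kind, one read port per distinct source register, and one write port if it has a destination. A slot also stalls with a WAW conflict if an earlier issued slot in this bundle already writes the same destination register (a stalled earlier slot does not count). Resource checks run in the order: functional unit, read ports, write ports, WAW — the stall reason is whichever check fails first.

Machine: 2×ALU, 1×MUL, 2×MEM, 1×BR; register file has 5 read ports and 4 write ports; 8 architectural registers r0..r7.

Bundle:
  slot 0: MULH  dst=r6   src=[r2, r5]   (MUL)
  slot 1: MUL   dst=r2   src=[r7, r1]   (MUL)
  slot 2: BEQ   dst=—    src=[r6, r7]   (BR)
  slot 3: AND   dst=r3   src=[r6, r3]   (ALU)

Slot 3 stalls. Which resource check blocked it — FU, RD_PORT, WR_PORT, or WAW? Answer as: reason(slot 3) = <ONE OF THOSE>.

reason(slot 3) = RD_PORT

  0. MUL→r6 ⇒ go  {2A/0Mu/2Ld/1B | 3r 3w}
  1. MUL→r2 ⇒ no(FU)  {2A/0Mu/2Ld/1B | 3r 3w}
  2. BR ⇒ go  {2A/0Mu/2Ld/0B | 1r 3w}
  3. ALU→r3 ⇒ no(RD_PORT)  {2A/0Mu/2Ld/0B | 1r 3w}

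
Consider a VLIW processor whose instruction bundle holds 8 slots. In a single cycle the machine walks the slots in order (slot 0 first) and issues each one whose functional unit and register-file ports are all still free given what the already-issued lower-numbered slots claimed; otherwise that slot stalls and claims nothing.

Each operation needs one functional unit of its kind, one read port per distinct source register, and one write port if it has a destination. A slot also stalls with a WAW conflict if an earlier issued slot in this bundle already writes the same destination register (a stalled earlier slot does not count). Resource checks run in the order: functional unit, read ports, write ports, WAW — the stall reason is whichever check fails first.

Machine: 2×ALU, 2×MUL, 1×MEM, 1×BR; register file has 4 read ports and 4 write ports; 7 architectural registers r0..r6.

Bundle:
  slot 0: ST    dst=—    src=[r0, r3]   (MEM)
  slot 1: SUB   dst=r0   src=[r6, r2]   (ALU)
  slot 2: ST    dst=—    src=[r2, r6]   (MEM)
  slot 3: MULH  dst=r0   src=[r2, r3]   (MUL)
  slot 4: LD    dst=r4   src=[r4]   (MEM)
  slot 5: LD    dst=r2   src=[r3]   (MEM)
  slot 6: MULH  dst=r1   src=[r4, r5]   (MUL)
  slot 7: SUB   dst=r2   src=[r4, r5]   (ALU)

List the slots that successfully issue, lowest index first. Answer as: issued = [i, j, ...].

#0 MEM src=r0,r3 dispatched  <A:2 Mu:2 Ld:0 B:1 rd:2 wr:4>
#1 ALU src=r6,r2 dispatched  <A:1 Mu:2 Ld:0 B:1 rd:0 wr:3>
#2 MEM src=r2,r6 held:FU  <A:1 Mu:2 Ld:0 B:1 rd:0 wr:3>
#3 MUL src=r2,r3 held:RD_PORT  <A:1 Mu:2 Ld:0 B:1 rd:0 wr:3>
#4 MEM src=r4 held:FU  <A:1 Mu:2 Ld:0 B:1 rd:0 wr:3>
#5 MEM src=r3 held:FU  <A:1 Mu:2 Ld:0 B:1 rd:0 wr:3>
#6 MUL src=r4,r5 held:RD_PORT  <A:1 Mu:2 Ld:0 B:1 rd:0 wr:3>
#7 ALU src=r4,r5 held:RD_PORT  <A:1 Mu:2 Ld:0 B:1 rd:0 wr:3>

issued = [0, 1]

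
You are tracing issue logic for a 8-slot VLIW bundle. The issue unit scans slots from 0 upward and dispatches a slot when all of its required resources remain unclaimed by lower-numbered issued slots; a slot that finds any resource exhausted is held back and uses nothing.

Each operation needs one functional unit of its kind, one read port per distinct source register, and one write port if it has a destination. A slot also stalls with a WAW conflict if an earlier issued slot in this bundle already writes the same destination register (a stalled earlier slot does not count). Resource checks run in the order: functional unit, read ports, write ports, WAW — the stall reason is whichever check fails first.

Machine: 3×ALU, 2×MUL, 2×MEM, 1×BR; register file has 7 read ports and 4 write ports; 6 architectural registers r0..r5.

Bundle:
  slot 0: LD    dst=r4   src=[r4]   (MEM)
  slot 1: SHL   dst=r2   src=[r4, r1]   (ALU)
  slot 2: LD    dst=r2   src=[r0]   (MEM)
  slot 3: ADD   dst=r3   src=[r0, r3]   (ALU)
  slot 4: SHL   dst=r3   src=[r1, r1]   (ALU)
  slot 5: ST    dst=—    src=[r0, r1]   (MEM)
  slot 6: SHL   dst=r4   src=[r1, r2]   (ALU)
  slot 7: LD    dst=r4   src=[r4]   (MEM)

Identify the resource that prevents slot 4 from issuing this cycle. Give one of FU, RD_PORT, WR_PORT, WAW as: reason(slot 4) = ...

[0] MEM needs rd=1 wr=1: ok; after: ALU=3 MUL=2 MEM=1 BR=1, R=6, W=3
[1] ALU needs rd=2 wr=1: ok; after: ALU=2 MUL=2 MEM=1 BR=1, R=4, W=2
[2] MEM needs rd=1 wr=1: WAW; after: ALU=2 MUL=2 MEM=1 BR=1, R=4, W=2
[3] ALU needs rd=2 wr=1: ok; after: ALU=1 MUL=2 MEM=1 BR=1, R=2, W=1
[4] ALU needs rd=1 wr=1: WAW; after: ALU=1 MUL=2 MEM=1 BR=1, R=2, W=1
[5] MEM needs rd=2 wr=0: ok; after: ALU=1 MUL=2 MEM=0 BR=1, R=0, W=1
[6] ALU needs rd=2 wr=1: RD_PORT; after: ALU=1 MUL=2 MEM=0 BR=1, R=0, W=1
[7] MEM needs rd=1 wr=1: FU; after: ALU=1 MUL=2 MEM=0 BR=1, R=0, W=1

reason(slot 4) = WAW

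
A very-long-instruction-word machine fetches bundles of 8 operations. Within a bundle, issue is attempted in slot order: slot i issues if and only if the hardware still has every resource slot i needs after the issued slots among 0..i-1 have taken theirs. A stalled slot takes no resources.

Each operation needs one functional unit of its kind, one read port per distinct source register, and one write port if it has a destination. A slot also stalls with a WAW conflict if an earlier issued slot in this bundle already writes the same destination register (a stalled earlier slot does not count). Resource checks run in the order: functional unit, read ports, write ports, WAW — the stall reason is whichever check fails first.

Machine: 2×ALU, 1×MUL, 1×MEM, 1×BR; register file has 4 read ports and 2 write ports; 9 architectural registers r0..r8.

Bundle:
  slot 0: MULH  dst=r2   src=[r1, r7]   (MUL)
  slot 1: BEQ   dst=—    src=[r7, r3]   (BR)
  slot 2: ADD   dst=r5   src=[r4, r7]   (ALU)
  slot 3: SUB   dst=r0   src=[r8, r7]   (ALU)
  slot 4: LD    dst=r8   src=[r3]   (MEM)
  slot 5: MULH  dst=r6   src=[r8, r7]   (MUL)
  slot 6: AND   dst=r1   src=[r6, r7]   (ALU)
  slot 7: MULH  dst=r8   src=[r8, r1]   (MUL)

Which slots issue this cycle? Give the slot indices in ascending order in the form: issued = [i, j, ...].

issued = [0, 1]

[0] MUL needs rd=2 wr=1: ok; after: ALU=2 MUL=0 MEM=1 BR=1, R=2, W=1
[1] BR needs rd=2 wr=0: ok; after: ALU=2 MUL=0 MEM=1 BR=0, R=0, W=1
[2] ALU needs rd=2 wr=1: RD_PORT; after: ALU=2 MUL=0 MEM=1 BR=0, R=0, W=1
[3] ALU needs rd=2 wr=1: RD_PORT; after: ALU=2 MUL=0 MEM=1 BR=0, R=0, W=1
[4] MEM needs rd=1 wr=1: RD_PORT; after: ALU=2 MUL=0 MEM=1 BR=0, R=0, W=1
[5] MUL needs rd=2 wr=1: FU; after: ALU=2 MUL=0 MEM=1 BR=0, R=0, W=1
[6] ALU needs rd=2 wr=1: RD_PORT; after: ALU=2 MUL=0 MEM=1 BR=0, R=0, W=1
[7] MUL needs rd=2 wr=1: FU; after: ALU=2 MUL=0 MEM=1 BR=0, R=0, W=1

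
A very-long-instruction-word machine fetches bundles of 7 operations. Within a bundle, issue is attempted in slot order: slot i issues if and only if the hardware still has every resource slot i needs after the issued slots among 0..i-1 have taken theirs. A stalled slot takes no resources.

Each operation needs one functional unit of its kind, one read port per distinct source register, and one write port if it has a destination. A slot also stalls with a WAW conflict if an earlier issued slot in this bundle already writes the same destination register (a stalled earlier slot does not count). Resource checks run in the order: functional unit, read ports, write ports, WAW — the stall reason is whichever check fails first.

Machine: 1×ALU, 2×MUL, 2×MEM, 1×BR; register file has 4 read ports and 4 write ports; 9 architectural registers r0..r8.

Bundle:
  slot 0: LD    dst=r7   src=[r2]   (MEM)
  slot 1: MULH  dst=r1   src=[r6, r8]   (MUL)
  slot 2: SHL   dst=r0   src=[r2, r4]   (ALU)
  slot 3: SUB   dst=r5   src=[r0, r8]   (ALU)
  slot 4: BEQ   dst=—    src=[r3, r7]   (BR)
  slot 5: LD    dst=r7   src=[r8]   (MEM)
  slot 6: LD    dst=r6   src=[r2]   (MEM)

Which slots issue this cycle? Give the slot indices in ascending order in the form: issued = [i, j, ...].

slot 0 (MEM): ISSUE — free A1,Mu2,Ld1,B1 rp3 wp3
slot 1 (MUL): ISSUE — free A1,Mu1,Ld1,B1 rp1 wp2
slot 2 (ALU): stall RD_PORT — free A1,Mu1,Ld1,B1 rp1 wp2
slot 3 (ALU): stall RD_PORT — free A1,Mu1,Ld1,B1 rp1 wp2
slot 4 (BR): stall RD_PORT — free A1,Mu1,Ld1,B1 rp1 wp2
slot 5 (MEM): stall WAW — free A1,Mu1,Ld1,B1 rp1 wp2
slot 6 (MEM): ISSUE — free A1,Mu1,Ld0,B1 rp0 wp1

issued = [0, 1, 6]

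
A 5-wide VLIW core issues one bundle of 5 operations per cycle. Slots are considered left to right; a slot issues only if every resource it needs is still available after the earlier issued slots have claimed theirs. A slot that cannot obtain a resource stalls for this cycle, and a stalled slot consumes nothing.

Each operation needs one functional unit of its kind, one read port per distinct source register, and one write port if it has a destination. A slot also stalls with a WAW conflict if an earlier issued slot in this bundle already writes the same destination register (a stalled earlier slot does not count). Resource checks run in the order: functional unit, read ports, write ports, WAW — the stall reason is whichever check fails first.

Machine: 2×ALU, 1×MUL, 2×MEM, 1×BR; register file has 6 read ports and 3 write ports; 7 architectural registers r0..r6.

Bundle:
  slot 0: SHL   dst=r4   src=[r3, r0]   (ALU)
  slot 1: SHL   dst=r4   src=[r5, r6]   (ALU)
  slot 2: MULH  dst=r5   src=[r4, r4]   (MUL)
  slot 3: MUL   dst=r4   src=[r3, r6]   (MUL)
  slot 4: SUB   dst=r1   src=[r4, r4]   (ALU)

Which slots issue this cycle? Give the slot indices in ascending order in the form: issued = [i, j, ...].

  0. ALU→r4 ⇒ go  {1A/1Mu/2Ld/1B | 4r 2w}
  1. ALU→r4 ⇒ no(WAW)  {1A/1Mu/2Ld/1B | 4r 2w}
  2. MUL→r5 ⇒ go  {1A/0Mu/2Ld/1B | 3r 1w}
  3. MUL→r4 ⇒ no(FU)  {1A/0Mu/2Ld/1B | 3r 1w}
  4. ALU→r1 ⇒ go  {0A/0Mu/2Ld/1B | 2r 0w}

issued = [0, 2, 4]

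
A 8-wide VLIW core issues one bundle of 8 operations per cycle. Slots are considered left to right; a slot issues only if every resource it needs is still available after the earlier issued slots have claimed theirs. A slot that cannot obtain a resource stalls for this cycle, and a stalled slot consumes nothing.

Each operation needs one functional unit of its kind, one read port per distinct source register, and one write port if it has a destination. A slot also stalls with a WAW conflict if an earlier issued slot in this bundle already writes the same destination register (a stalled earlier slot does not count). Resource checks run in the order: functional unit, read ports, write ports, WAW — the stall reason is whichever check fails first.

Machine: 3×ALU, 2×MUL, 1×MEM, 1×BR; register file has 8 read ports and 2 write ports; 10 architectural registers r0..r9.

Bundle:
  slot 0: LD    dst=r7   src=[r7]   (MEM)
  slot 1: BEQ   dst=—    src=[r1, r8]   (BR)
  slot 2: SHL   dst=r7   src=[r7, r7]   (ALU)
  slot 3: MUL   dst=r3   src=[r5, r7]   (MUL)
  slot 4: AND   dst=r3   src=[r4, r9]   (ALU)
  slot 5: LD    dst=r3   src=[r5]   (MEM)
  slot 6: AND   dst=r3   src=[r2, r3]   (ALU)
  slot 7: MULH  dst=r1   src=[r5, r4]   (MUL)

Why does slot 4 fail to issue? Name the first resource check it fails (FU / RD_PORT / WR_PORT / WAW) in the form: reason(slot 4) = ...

(0) want 1×MEM +1rd +1wr — yes → AL3|MU2|ME0|BR1|rd7|wr1
(1) want 1×BR +2rd +0wr — yes → AL3|MU2|ME0|BR0|rd5|wr1
(2) want 1×ALU +1rd +1wr — WAW → AL3|MU2|ME0|BR0|rd5|wr1
(3) want 1×MUL +2rd +1wr — yes → AL3|MU1|ME0|BR0|rd3|wr0
(4) want 1×ALU +2rd +1wr — WR_PORT → AL3|MU1|ME0|BR0|rd3|wr0
(5) want 1×MEM +1rd +1wr — FU → AL3|MU1|ME0|BR0|rd3|wr0
(6) want 1×ALU +2rd +1wr — WR_PORT → AL3|MU1|ME0|BR0|rd3|wr0
(7) want 1×MUL +2rd +1wr — WR_PORT → AL3|MU1|ME0|BR0|rd3|wr0

reason(slot 4) = WR_PORT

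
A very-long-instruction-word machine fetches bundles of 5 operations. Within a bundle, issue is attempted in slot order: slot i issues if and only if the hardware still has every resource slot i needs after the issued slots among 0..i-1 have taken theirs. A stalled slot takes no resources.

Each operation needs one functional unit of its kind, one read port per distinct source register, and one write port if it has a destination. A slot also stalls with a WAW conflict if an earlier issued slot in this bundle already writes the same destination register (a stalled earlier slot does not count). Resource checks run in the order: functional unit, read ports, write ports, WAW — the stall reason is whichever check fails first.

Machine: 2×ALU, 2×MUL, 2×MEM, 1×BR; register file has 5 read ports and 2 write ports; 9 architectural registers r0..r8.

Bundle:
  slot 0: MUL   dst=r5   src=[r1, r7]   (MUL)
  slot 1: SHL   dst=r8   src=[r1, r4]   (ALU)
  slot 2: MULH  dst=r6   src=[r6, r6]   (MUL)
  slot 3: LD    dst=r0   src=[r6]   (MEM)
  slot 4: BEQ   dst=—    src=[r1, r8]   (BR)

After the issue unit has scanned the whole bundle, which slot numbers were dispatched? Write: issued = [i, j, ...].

issued = [0, 1]

#0 MUL src=r1,r7 dispatched  <A:2 Mu:1 Ld:2 B:1 rd:3 wr:1>
#1 ALU src=r1,r4 dispatched  <A:1 Mu:1 Ld:2 B:1 rd:1 wr:0>
#2 MUL src=r6,r6 held:WR_PORT  <A:1 Mu:1 Ld:2 B:1 rd:1 wr:0>
#3 MEM src=r6 held:WR_PORT  <A:1 Mu:1 Ld:2 B:1 rd:1 wr:0>
#4 BR src=r1,r8 held:RD_PORT  <A:1 Mu:1 Ld:2 B:1 rd:1 wr:0>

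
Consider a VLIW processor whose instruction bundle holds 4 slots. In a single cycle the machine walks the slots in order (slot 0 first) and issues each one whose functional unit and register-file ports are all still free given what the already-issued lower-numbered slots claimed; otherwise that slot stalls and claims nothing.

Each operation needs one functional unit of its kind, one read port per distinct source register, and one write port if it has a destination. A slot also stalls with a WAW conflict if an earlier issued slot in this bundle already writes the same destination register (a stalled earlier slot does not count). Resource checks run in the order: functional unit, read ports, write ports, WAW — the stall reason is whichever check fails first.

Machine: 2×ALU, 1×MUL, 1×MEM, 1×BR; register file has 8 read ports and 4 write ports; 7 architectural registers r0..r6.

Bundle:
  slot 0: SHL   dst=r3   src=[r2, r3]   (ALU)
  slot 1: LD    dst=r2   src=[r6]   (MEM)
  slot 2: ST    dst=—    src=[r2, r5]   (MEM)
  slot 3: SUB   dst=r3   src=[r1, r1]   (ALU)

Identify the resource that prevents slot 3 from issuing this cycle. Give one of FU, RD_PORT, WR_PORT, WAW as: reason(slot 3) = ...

slot 0 (ALU): ISSUE — free A1,Mu1,Ld1,B1 rp6 wp3
slot 1 (MEM): ISSUE — free A1,Mu1,Ld0,B1 rp5 wp2
slot 2 (MEM): stall FU — free A1,Mu1,Ld0,B1 rp5 wp2
slot 3 (ALU): stall WAW — free A1,Mu1,Ld0,B1 rp5 wp2

reason(slot 3) = WAW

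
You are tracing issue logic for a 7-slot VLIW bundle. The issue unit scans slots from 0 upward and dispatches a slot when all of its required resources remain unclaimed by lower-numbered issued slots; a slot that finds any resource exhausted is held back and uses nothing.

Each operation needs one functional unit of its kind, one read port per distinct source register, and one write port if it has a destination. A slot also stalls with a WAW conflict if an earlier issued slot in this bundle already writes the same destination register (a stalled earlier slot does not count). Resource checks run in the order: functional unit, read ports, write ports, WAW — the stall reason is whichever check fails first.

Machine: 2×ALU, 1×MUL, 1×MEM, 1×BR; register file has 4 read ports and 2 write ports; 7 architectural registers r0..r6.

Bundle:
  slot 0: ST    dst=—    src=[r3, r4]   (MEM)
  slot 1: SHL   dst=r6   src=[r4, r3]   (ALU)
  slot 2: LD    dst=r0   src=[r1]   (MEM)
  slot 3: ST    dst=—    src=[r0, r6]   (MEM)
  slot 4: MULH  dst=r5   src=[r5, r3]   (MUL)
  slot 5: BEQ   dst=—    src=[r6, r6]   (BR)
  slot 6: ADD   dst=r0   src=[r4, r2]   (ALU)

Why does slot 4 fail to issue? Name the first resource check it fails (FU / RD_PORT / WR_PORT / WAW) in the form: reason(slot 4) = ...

#0 MEM src=r3,r4 dispatched  <A:2 Mu:1 Ld:0 B:1 rd:2 wr:2>
#1 ALU src=r4,r3 dispatched  <A:1 Mu:1 Ld:0 B:1 rd:0 wr:1>
#2 MEM src=r1 held:FU  <A:1 Mu:1 Ld:0 B:1 rd:0 wr:1>
#3 MEM src=r0,r6 held:FU  <A:1 Mu:1 Ld:0 B:1 rd:0 wr:1>
#4 MUL src=r5,r3 held:RD_PORT  <A:1 Mu:1 Ld:0 B:1 rd:0 wr:1>
#5 BR src=r6,r6 held:RD_PORT  <A:1 Mu:1 Ld:0 B:1 rd:0 wr:1>
#6 ALU src=r4,r2 held:RD_PORT  <A:1 Mu:1 Ld:0 B:1 rd:0 wr:1>

reason(slot 4) = RD_PORT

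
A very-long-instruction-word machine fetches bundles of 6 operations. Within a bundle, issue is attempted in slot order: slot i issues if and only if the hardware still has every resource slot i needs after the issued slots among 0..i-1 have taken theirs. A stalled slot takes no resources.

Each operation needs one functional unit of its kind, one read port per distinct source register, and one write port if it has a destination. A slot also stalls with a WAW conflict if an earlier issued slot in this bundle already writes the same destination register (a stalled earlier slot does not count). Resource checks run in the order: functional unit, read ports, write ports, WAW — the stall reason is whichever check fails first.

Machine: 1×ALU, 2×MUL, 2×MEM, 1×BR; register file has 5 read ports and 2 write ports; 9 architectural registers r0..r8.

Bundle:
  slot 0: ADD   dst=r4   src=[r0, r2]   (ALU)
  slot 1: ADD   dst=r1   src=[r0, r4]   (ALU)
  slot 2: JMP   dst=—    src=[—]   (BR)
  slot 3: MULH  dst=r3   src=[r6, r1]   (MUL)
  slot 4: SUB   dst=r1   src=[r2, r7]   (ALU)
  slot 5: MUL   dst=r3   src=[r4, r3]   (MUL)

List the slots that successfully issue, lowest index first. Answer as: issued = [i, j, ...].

(0) want 1×ALU +2rd +1wr — yes → AL0|MU2|ME2|BR1|rd3|wr1
(1) want 1×ALU +2rd +1wr — FU → AL0|MU2|ME2|BR1|rd3|wr1
(2) want 1×BR +0rd +0wr — yes → AL0|MU2|ME2|BR0|rd3|wr1
(3) want 1×MUL +2rd +1wr — yes → AL0|MU1|ME2|BR0|rd1|wr0
(4) want 1×ALU +2rd +1wr — FU → AL0|MU1|ME2|BR0|rd1|wr0
(5) want 1×MUL +2rd +1wr — RD_PORT → AL0|MU1|ME2|BR0|rd1|wr0

issued = [0, 2, 3]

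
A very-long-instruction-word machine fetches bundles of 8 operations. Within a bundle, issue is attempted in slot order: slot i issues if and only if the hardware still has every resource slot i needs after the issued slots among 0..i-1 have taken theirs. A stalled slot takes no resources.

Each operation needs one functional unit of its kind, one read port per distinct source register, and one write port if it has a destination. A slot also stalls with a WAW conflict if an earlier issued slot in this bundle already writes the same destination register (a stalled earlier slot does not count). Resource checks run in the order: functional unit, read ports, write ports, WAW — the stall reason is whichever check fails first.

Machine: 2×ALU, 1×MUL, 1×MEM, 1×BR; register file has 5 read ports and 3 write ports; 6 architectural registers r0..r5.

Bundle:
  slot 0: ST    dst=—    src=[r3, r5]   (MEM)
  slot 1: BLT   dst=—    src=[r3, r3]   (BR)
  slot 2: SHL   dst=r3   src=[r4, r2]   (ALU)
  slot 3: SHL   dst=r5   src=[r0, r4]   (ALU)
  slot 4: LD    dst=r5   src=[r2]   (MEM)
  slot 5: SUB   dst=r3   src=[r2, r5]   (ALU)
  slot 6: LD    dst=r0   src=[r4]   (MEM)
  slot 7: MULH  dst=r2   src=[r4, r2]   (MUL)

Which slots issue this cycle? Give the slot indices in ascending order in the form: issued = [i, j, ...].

issued = [0, 1, 2]

#0 MEM src=r3,r5 dispatched  <A:2 Mu:1 Ld:0 B:1 rd:3 wr:3>
#1 BR src=r3,r3 dispatched  <A:2 Mu:1 Ld:0 B:0 rd:2 wr:3>
#2 ALU src=r4,r2 dispatched  <A:1 Mu:1 Ld:0 B:0 rd:0 wr:2>
#3 ALU src=r0,r4 held:RD_PORT  <A:1 Mu:1 Ld:0 B:0 rd:0 wr:2>
#4 MEM src=r2 held:FU  <A:1 Mu:1 Ld:0 B:0 rd:0 wr:2>
#5 ALU src=r2,r5 held:RD_PORT  <A:1 Mu:1 Ld:0 B:0 rd:0 wr:2>
#6 MEM src=r4 held:FU  <A:1 Mu:1 Ld:0 B:0 rd:0 wr:2>
#7 MUL src=r4,r2 held:RD_PORT  <A:1 Mu:1 Ld:0 B:0 rd:0 wr:2>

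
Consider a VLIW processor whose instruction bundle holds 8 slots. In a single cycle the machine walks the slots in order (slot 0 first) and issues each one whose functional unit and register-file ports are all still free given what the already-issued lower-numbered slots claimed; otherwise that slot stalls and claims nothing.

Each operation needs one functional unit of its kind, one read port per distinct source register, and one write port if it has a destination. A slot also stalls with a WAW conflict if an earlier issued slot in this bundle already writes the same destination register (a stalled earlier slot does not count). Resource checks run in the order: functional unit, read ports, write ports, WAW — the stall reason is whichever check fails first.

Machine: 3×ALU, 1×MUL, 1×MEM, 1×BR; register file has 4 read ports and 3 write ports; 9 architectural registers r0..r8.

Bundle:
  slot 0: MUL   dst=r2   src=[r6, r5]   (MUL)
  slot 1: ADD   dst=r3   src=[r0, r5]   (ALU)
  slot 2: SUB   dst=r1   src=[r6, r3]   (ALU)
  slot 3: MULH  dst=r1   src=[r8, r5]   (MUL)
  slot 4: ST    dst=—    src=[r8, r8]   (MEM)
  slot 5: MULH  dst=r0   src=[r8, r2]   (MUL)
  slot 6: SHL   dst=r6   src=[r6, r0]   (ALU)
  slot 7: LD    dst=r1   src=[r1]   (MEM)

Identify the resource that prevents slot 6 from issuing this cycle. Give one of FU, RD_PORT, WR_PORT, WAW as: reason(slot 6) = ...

reason(slot 6) = RD_PORT

#0 MUL src=r6,r5 dispatched  <A:3 Mu:0 Ld:1 B:1 rd:2 wr:2>
#1 ALU src=r0,r5 dispatched  <A:2 Mu:0 Ld:1 B:1 rd:0 wr:1>
#2 ALU src=r6,r3 held:RD_PORT  <A:2 Mu:0 Ld:1 B:1 rd:0 wr:1>
#3 MUL src=r8,r5 held:FU  <A:2 Mu:0 Ld:1 B:1 rd:0 wr:1>
#4 MEM src=r8,r8 held:RD_PORT  <A:2 Mu:0 Ld:1 B:1 rd:0 wr:1>
#5 MUL src=r8,r2 held:FU  <A:2 Mu:0 Ld:1 B:1 rd:0 wr:1>
#6 ALU src=r6,r0 held:RD_PORT  <A:2 Mu:0 Ld:1 B:1 rd:0 wr:1>
#7 MEM src=r1 held:RD_PORT  <A:2 Mu:0 Ld:1 B:1 rd:0 wr:1>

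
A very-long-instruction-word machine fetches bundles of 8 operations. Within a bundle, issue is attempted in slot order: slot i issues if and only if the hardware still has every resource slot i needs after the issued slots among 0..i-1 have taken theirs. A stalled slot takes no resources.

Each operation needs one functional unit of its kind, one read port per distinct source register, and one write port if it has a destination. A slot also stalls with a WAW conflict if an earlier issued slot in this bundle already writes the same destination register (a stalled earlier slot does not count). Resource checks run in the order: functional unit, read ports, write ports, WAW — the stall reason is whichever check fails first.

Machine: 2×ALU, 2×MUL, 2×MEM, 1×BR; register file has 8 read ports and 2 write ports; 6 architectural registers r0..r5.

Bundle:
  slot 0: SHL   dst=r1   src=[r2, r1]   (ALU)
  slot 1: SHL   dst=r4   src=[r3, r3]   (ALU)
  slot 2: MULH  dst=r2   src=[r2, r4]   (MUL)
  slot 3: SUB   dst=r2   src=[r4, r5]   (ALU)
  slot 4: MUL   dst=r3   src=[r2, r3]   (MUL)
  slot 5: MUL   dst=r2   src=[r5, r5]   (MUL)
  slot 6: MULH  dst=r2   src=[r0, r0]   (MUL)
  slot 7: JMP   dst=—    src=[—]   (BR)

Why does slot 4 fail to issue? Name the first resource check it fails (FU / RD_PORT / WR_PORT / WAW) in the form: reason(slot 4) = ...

reason(slot 4) = WR_PORT

slot 0 (ALU): ISSUE — free A1,Mu2,Ld2,B1 rp6 wp1
slot 1 (ALU): ISSUE — free A0,Mu2,Ld2,B1 rp5 wp0
slot 2 (MUL): stall WR_PORT — free A0,Mu2,Ld2,B1 rp5 wp0
slot 3 (ALU): stall FU — free A0,Mu2,Ld2,B1 rp5 wp0
slot 4 (MUL): stall WR_PORT — free A0,Mu2,Ld2,B1 rp5 wp0
slot 5 (MUL): stall WR_PORT — free A0,Mu2,Ld2,B1 rp5 wp0
slot 6 (MUL): stall WR_PORT — free A0,Mu2,Ld2,B1 rp5 wp0
slot 7 (BR): ISSUE — free A0,Mu2,Ld2,B0 rp5 wp0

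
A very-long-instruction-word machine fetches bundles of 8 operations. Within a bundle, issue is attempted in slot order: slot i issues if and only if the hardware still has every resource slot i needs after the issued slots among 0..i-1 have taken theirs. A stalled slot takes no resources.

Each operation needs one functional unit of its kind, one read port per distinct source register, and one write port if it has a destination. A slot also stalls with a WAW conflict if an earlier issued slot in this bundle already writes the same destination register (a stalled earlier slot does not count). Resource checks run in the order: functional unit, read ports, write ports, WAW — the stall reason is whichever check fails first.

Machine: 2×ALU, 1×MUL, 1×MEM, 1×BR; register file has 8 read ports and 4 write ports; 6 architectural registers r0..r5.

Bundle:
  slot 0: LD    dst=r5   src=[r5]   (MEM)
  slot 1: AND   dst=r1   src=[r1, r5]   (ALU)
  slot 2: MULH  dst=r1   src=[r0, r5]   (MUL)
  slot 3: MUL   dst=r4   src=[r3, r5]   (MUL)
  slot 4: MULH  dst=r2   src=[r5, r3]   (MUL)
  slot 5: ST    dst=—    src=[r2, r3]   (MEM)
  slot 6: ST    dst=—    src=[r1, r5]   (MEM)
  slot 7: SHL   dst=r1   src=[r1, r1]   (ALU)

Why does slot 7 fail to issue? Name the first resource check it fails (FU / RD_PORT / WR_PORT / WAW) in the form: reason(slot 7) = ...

reason(slot 7) = WAW

#0 MEM src=r5 dispatched  <A:2 Mu:1 Ld:0 B:1 rd:7 wr:3>
#1 ALU src=r1,r5 dispatched  <A:1 Mu:1 Ld:0 B:1 rd:5 wr:2>
#2 MUL src=r0,r5 held:WAW  <A:1 Mu:1 Ld:0 B:1 rd:5 wr:2>
#3 MUL src=r3,r5 dispatched  <A:1 Mu:0 Ld:0 B:1 rd:3 wr:1>
#4 MUL src=r5,r3 held:FU  <A:1 Mu:0 Ld:0 B:1 rd:3 wr:1>
#5 MEM src=r2,r3 held:FU  <A:1 Mu:0 Ld:0 B:1 rd:3 wr:1>
#6 MEM src=r1,r5 held:FU  <A:1 Mu:0 Ld:0 B:1 rd:3 wr:1>
#7 ALU src=r1,r1 held:WAW  <A:1 Mu:0 Ld:0 B:1 rd:3 wr:1>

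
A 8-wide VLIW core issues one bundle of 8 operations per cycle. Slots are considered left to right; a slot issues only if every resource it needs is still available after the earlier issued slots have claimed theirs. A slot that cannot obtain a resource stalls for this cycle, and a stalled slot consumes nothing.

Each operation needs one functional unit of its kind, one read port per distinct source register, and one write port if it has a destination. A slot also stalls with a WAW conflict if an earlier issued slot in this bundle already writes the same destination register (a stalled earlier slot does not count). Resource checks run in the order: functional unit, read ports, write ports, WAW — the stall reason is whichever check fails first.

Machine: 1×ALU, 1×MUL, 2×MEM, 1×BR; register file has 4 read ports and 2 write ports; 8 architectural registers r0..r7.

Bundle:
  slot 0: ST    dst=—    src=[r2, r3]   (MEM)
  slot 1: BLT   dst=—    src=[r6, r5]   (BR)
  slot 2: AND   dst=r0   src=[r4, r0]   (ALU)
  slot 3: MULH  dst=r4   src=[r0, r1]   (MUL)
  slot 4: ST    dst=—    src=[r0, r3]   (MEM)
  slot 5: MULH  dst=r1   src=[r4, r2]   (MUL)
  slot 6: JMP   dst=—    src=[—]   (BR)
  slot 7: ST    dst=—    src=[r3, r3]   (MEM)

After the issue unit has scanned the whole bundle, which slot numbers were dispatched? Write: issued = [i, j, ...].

issued = [0, 1]

(0) want 1×MEM +2rd +0wr — yes → AL1|MU1|ME1|BR1|rd2|wr2
(1) want 1×BR +2rd +0wr — yes → AL1|MU1|ME1|BR0|rd0|wr2
(2) want 1×ALU +2rd +1wr — RD_PORT → AL1|MU1|ME1|BR0|rd0|wr2
(3) want 1×MUL +2rd +1wr — RD_PORT → AL1|MU1|ME1|BR0|rd0|wr2
(4) want 1×MEM +2rd +0wr — RD_PORT → AL1|MU1|ME1|BR0|rd0|wr2
(5) want 1×MUL +2rd +1wr — RD_PORT → AL1|MU1|ME1|BR0|rd0|wr2
(6) want 1×BR +0rd +0wr — FU → AL1|MU1|ME1|BR0|rd0|wr2
(7) want 1×MEM +1rd +0wr — RD_PORT → AL1|MU1|ME1|BR0|rd0|wr2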